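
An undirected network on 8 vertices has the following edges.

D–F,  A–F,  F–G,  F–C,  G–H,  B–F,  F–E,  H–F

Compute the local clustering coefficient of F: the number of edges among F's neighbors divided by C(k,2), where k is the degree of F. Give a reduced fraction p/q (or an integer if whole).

F's neighbors: A, B, C, D, E, G, and H (k = 7).
Possible neighbor pairs: C(7,2) = 21. Edges among them: G–H → e = 1.
Clustering(F) = 1/21.

1/21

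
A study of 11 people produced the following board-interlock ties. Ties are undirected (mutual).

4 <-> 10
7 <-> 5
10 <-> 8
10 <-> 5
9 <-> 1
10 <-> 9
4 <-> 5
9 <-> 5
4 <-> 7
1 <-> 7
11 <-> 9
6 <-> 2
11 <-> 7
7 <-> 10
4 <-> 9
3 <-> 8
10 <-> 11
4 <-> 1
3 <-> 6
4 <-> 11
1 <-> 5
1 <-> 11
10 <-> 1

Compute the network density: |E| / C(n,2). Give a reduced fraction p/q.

23/55

There are 23 edges and 11 nodes, so the maximum possible is C(11,2) = 55.
Density = 23/55.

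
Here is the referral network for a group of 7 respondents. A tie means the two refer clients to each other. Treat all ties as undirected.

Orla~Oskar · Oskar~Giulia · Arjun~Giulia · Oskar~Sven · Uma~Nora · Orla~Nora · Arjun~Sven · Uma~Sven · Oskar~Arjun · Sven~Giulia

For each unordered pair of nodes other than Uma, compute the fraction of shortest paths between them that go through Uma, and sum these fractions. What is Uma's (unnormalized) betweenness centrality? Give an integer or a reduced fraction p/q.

2

Pairs whose geodesics pass through Uma — Nora–Arjun: 1/2; Nora–Giulia: 1/2; Nora–Sven: 1.
All other pairs contribute 0.
Summing the contributions gives betweenness(Uma) = 2.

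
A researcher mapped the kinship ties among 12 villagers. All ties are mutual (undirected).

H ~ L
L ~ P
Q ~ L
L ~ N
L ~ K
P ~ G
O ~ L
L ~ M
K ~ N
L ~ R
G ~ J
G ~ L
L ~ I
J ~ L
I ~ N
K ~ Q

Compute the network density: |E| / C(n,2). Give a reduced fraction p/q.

There are 16 edges and 12 nodes, so the maximum possible is C(12,2) = 66.
Density = 16/66 = 8/33.

8/33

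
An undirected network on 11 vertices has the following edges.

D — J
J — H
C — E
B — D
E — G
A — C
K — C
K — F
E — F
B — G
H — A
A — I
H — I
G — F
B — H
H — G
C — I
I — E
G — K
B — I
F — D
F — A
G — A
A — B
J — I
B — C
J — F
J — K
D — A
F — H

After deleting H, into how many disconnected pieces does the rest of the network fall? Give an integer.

H's neighbors (A, B, F, G, I, and J) remain reachable from one another through other ties, so the rest of the network stays in one piece.

1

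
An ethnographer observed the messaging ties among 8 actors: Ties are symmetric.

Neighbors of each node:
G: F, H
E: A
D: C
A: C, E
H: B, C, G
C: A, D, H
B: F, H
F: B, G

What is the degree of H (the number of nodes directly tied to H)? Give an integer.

H is directly tied to B, C, and G. That is 3 neighbors, so the degree of H is 3.

3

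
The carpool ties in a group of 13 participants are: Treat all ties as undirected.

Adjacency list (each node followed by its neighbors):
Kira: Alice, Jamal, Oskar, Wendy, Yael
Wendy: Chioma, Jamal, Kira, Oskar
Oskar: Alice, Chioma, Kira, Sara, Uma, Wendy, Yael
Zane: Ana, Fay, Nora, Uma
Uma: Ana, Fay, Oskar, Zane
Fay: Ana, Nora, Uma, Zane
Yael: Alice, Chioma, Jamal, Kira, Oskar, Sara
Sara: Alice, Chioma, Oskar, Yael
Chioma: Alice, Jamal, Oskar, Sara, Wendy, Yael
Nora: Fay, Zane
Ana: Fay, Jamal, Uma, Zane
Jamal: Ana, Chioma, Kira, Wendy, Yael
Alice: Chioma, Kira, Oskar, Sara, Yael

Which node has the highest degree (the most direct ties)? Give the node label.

Degrees — Alice:5, Ana:4, Chioma:6, Fay:4, Jamal:5, Kira:5, Nora:2, Oskar:7, Sara:4, Uma:4, Wendy:4, Yael:6, Zane:4.
The maximum is 7, attained only by Oskar.

Oskar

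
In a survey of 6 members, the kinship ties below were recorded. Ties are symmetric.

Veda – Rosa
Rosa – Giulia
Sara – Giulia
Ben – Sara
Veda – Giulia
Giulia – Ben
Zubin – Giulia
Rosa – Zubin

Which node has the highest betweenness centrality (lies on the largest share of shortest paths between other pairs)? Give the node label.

Giulia

Unnormalized betweenness of each node: Ben:0, Giulia:13/2, Rosa:1/2, Sara:0, Veda:0, Zubin:0.
Giulia has the largest value, 13/2, making it the main broker — the node through which the most shortest paths run.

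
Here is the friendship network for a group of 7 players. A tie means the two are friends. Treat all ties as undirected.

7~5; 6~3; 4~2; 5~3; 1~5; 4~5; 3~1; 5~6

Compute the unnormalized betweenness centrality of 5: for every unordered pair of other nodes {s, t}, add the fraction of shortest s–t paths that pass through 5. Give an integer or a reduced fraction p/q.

Pairs whose geodesics pass through 5 — 7–3: 1; 7–6: 1; 7–1: 1; 7–2: 1; 7–4: 1; 3–2: 1; 3–4: 1; 6–1: 1/2; 6–2: 1; 6–4: 1; 1–2: 1; 1–4: 1.
All other pairs contribute 0.
Summing the contributions gives betweenness(5) = 23/2.

23/2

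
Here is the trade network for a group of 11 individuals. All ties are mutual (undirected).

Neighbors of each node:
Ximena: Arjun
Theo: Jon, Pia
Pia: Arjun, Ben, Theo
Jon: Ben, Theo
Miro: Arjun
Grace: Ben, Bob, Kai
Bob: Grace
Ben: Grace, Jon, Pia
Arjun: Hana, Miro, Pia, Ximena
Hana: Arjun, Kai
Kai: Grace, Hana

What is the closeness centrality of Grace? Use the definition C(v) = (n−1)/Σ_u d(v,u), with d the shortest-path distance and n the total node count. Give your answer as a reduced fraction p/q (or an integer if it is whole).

Distances from Grace: Arjun:3, Ben:1, Bob:1, Hana:2, Jon:2, Kai:1, Miro:4, Pia:2, Theo:3, Ximena:4. Sum = 23.
n = 11, so closeness = 10/23.

10/23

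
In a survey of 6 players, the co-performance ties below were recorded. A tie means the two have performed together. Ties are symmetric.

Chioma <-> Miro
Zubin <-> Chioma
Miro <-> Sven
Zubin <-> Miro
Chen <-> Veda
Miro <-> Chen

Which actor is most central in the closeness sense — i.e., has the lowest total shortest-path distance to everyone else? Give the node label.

Farness (sum of distances to all others) for each node — Chen:8, Chioma:9, Miro:6, Sven:10, Veda:12, Zubin:9.
The smallest farness is 6, for Miro, so Miro has the highest closeness.

Miro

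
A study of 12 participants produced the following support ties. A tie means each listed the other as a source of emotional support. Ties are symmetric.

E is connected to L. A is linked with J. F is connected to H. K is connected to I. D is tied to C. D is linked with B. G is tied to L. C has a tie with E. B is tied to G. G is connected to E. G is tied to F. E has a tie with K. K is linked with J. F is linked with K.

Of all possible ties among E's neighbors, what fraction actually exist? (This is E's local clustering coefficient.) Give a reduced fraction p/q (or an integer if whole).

1/6

E's neighbors: C, G, K, and L (k = 4).
Possible neighbor pairs: C(4,2) = 6. Edges among them: G–L → e = 1.
Clustering(E) = 1/6.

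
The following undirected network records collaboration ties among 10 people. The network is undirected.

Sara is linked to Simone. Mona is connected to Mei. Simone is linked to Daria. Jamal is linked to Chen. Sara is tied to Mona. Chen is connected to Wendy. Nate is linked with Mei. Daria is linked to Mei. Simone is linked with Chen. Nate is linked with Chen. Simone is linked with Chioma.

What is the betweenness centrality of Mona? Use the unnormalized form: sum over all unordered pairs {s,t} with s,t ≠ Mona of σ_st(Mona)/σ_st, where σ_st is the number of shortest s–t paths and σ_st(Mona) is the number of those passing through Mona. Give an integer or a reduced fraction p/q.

3/2

Pairs whose geodesics pass through Mona — Sara–Nate: 1/2; Sara–Mei: 1.
All other pairs contribute 0.
Summing the contributions gives betweenness(Mona) = 3/2.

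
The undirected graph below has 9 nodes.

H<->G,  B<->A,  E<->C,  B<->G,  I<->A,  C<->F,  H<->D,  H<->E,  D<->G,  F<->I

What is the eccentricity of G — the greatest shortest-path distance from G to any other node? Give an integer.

4

Distances from G: A:2, B:1, C:3, D:1, E:2, F:4, H:1, I:3.
The largest is 4 (to F), so the eccentricity of G is 4.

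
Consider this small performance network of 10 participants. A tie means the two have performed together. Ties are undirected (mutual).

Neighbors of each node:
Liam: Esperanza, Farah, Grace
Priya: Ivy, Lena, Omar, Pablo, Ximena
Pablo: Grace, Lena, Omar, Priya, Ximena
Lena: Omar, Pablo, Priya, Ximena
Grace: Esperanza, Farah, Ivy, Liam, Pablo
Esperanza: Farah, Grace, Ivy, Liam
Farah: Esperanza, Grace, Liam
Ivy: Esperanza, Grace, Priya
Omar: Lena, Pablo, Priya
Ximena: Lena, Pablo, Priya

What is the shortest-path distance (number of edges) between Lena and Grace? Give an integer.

One shortest route is Lena – Pablo – Grace, which uses 2 edges, and Lena and Grace are not directly tied, so nothing shorter exists. So d(Lena,Grace) = 2.

2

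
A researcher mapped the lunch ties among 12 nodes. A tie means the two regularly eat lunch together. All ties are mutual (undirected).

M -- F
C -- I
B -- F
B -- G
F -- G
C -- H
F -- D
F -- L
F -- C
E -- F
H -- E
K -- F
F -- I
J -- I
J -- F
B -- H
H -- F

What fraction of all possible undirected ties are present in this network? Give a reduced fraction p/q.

There are 17 edges and 12 nodes, so the maximum possible is C(12,2) = 66.
Density = 17/66.

17/66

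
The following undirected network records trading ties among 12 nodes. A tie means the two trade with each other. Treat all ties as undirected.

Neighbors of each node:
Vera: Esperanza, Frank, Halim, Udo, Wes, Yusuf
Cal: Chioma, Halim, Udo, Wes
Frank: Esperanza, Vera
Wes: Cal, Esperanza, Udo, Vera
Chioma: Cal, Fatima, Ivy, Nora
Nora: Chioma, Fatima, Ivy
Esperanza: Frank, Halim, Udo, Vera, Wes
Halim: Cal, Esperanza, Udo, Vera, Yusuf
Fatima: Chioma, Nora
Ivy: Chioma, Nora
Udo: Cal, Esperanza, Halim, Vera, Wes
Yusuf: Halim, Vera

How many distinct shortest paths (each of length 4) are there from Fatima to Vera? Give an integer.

The shortest distance is 4. The length-4 paths are: Fatima–Chioma–Cal–Udo–Vera; Fatima–Chioma–Cal–Halim–Vera; Fatima–Chioma–Cal–Wes–Vera.
That gives 3 distinct shortest paths.

3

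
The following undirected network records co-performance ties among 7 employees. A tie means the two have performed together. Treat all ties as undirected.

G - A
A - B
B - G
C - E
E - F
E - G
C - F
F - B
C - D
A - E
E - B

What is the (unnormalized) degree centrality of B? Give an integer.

B is directly tied to A, E, F, and G. That is 4 neighbors, so the degree of B is 4.

4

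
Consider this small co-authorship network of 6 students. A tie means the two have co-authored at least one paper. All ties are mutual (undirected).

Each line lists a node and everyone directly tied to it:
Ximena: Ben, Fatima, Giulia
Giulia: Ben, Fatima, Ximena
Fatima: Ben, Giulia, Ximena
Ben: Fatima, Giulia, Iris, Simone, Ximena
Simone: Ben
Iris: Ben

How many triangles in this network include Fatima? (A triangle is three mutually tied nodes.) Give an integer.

Fatima's neighbors: Ben, Giulia, and Ximena.
Neighbor pairs that are themselves tied: Fatima–Ben–Giulia; Fatima–Ben–Ximena; Fatima–Giulia–Ximena. Each forms one triangle with Fatima, for 3 in total.

3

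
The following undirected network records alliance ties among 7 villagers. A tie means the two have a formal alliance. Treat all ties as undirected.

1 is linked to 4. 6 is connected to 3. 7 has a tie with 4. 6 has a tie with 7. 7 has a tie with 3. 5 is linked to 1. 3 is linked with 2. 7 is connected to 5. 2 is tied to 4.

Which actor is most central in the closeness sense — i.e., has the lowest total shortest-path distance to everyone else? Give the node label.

Farness (sum of distances to all others) for each node — 1:12, 2:11, 3:10, 4:9, 5:11, 6:11, 7:8.
The smallest farness is 8, for 7, so 7 has the highest closeness.

7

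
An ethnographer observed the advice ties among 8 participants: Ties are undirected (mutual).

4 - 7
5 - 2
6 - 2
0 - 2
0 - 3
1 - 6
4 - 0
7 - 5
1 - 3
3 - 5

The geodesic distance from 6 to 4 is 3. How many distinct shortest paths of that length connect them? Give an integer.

1

The shortest distance is 3, and the only length-3 path is 6–2–0–4. So there is exactly 1 shortest path.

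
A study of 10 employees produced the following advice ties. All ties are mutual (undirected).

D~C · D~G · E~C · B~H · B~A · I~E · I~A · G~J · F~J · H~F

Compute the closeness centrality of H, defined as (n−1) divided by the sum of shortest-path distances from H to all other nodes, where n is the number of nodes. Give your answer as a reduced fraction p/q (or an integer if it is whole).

9/25

Distances from H: A:2, B:1, C:5, D:4, E:4, F:1, G:3, I:3, J:2. Sum = 25.
n = 10, so closeness = 9/25.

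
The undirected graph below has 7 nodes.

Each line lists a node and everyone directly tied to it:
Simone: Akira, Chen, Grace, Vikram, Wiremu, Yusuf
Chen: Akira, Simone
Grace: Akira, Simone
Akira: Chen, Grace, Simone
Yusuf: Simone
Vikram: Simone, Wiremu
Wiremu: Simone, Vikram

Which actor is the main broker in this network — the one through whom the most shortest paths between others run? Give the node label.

Unnormalized betweenness of each node: Akira:1/2, Chen:0, Grace:0, Simone:23/2, Vikram:0, Wiremu:0, Yusuf:0.
Simone has the largest value, 23/2, making it the main broker — the node through which the most shortest paths run.

Simone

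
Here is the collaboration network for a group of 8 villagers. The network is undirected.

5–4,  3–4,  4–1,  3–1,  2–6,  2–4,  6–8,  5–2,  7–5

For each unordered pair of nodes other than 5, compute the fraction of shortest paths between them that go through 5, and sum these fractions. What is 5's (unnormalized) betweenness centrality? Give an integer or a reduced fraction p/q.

Pairs whose geodesics pass through 5 — 4–7: 1; 2–7: 1; 7–3: 1; 7–1: 1; 7–6: 1; 7–8: 1.
All other pairs contribute 0.
Summing the contributions gives betweenness(5) = 6.

6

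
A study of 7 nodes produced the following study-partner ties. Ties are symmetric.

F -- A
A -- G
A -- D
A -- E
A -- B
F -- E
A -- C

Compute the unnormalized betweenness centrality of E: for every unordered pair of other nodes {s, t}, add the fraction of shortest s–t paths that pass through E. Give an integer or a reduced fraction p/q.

No shortest path between any pair of other nodes passes through E.
Summing the contributions gives betweenness(E) = 0.

0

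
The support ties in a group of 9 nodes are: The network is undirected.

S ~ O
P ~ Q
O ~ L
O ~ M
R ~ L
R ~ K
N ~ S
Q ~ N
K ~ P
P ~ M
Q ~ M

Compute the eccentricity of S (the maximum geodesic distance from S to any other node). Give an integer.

4

Distances from S: K:4, L:2, M:2, N:1, O:1, P:3, Q:2, R:3.
The largest is 4 (to K), so the eccentricity of S is 4.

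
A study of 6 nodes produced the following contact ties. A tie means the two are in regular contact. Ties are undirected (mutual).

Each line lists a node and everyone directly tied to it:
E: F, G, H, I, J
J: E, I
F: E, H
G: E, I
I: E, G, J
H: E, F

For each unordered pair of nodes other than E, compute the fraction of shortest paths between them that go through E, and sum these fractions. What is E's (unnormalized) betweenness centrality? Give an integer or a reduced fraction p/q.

13/2

Pairs whose geodesics pass through E — G–F: 1; G–J: 1/2; G–H: 1; F–I: 1; F–J: 1; I–H: 1; J–H: 1.
All other pairs contribute 0.
Summing the contributions gives betweenness(E) = 13/2.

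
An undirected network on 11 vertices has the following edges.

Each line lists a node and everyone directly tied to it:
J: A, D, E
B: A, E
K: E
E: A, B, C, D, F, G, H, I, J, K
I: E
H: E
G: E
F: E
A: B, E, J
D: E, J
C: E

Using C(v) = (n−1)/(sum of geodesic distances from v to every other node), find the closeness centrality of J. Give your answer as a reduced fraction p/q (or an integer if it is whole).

Distances from J: A:1, B:2, C:2, D:1, E:1, F:2, G:2, H:2, I:2, K:2. Sum = 17.
n = 11, so closeness = 10/17.

10/17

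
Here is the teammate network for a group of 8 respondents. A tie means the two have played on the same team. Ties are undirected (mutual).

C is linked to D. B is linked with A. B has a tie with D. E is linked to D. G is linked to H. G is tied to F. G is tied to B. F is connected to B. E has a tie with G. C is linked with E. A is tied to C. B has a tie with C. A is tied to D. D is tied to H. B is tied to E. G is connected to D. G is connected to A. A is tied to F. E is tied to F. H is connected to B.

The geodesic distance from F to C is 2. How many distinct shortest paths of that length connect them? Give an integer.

The shortest distance is 2. The length-2 paths are: F–A–C; F–E–C; F–B–C.
That gives 3 distinct shortest paths.

3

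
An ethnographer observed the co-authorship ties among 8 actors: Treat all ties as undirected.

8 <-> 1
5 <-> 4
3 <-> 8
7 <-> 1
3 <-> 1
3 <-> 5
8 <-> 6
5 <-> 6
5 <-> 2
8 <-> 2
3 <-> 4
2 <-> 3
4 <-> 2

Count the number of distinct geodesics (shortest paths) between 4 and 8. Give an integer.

2

The shortest distance is 2. The length-2 paths are: 4–2–8; 4–3–8.
That gives 2 distinct shortest paths.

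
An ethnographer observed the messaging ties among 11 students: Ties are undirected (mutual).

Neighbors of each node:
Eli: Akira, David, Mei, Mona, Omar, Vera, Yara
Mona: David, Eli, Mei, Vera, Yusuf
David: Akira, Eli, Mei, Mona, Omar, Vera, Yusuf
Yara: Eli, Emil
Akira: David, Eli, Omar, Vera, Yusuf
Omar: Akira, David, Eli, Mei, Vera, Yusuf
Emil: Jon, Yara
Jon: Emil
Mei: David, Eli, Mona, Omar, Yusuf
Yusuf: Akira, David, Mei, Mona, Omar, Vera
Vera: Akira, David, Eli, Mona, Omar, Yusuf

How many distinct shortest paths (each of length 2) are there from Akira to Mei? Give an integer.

The shortest distance is 2. The length-2 paths are: Akira–Yusuf–Mei; Akira–David–Mei; Akira–Eli–Mei; Akira–Omar–Mei.
That gives 4 distinct shortest paths.

4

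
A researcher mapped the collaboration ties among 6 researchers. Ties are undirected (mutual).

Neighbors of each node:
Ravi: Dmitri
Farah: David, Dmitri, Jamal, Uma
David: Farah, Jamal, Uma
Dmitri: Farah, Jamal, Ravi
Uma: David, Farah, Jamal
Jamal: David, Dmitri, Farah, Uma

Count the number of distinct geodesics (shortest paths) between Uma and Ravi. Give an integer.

The shortest distance is 3. The length-3 paths are: Uma–Farah–Dmitri–Ravi; Uma–Jamal–Dmitri–Ravi.
That gives 2 distinct shortest paths.

2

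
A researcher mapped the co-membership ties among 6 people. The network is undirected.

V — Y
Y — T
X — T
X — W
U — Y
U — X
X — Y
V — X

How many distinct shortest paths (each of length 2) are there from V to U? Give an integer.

2

The shortest distance is 2. The length-2 paths are: V–X–U; V–Y–U.
That gives 2 distinct shortest paths.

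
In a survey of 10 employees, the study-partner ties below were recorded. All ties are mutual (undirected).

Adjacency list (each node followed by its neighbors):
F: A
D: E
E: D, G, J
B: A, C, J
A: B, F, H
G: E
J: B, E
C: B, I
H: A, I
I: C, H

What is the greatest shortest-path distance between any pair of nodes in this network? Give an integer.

5

Eccentricity of each node (its greatest distance to any other): A:4, B:3, C:4, D:5, E:4, F:5, G:5, H:5, I:5, J:3.
The maximum eccentricity is 5, realized for instance by the pair F–G via F – A – B – J – E – G. So the diameter is 5.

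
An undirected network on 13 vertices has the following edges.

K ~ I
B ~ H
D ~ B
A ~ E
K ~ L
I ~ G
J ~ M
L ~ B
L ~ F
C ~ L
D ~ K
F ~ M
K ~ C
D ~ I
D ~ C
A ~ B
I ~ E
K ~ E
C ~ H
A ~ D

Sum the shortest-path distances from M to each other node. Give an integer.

Distances from M: A:4, B:3, C:3, D:4, E:4, F:1, G:5, H:4, I:4, J:1, K:3, L:2.
Sum = 4 + 3 + 3 + 4 + 4 + 1 + 5 + 4 + 4 + 1 + 3 + 2 = 38.

38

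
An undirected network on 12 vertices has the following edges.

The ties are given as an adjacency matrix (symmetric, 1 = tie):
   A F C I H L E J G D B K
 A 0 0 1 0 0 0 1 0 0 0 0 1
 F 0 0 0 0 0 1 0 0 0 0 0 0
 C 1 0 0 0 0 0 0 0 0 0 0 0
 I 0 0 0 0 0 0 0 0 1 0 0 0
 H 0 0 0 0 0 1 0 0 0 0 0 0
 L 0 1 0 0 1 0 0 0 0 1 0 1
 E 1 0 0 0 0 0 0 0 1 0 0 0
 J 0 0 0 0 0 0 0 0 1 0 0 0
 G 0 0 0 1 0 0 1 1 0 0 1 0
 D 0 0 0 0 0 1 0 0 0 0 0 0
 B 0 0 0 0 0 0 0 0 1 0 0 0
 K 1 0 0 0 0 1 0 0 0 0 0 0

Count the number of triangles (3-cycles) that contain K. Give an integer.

K's neighbors are A and L, but none of them are tied to each other, so no triangle contains K.

0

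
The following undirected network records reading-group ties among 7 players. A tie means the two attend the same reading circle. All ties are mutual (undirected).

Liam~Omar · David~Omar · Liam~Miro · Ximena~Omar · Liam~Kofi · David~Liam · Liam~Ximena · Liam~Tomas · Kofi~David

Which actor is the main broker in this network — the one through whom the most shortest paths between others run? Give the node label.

Liam

Unnormalized betweenness of each node: David:1/2, Kofi:0, Liam:11, Miro:0, Omar:1/2, Tomas:0, Ximena:0.
Liam has the largest value, 11, making it the main broker — the node through which the most shortest paths run.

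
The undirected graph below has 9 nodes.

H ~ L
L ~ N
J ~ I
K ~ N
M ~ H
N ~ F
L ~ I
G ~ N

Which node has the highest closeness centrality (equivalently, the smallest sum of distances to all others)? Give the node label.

L

Farness (sum of distances to all others) for each node — F:21, G:21, H:18, I:18, J:25, K:21, L:13, M:25, N:14.
The smallest farness is 13, for L, so L has the highest closeness.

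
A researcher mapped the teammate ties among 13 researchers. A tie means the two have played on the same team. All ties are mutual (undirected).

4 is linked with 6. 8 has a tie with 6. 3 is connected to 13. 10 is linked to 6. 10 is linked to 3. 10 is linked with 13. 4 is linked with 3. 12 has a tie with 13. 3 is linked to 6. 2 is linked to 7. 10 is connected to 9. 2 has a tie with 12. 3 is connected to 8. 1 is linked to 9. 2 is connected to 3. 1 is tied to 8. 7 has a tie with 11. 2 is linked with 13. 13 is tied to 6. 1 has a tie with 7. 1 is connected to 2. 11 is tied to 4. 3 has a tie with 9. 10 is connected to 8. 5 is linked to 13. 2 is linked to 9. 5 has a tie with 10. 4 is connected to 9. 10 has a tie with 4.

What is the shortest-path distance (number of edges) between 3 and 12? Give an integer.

2

One shortest route is 3 – 13 – 12, which uses 2 edges, and 3 and 12 are not directly tied, so nothing shorter exists. So d(3,12) = 2.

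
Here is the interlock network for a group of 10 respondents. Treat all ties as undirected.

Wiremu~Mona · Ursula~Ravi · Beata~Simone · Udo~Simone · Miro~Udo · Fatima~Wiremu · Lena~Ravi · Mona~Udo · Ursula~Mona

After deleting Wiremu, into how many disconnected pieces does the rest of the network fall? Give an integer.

2

Without Wiremu, the remaining ties split the others into: {Beata, Lena, Miro, Mona, Ravi, Simone, Udo, Ursula}; {Fatima}.
That's 2 separate components.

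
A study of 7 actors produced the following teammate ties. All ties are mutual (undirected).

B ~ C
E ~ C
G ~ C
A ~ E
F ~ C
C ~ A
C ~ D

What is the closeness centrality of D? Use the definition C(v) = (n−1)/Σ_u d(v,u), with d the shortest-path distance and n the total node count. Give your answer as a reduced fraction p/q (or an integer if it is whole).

Distances from D: A:2, B:2, C:1, E:2, F:2, G:2. Sum = 11.
n = 7, so closeness = 6/11.

6/11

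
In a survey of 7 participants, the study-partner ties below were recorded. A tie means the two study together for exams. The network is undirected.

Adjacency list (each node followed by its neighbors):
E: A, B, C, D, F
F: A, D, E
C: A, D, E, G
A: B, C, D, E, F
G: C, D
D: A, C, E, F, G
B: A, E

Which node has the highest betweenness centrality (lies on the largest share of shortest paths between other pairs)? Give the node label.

D

Unnormalized betweenness of each node: A:7/3, B:0, C:3/2, D:17/6, E:7/3, F:0, G:0.
D has the largest value, 17/6, making it the main broker — the node through which the most shortest paths run.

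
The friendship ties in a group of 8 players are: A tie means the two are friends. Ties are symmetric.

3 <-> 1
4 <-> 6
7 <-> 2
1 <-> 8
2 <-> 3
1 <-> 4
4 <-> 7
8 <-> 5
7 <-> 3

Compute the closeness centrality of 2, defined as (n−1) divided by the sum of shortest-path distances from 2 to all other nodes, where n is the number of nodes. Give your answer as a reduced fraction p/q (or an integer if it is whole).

Distances from 2: 1:2, 3:1, 4:2, 5:4, 6:3, 7:1, 8:3. Sum = 16.
n = 8, so closeness = 7/16.

7/16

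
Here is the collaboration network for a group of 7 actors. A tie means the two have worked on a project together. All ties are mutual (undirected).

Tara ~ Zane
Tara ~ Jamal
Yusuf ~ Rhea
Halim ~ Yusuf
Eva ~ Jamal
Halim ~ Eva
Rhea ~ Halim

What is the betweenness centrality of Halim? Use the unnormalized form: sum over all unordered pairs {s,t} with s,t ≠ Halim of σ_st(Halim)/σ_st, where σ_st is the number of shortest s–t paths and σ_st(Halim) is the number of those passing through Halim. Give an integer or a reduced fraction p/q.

Pairs whose geodesics pass through Halim — Yusuf–Eva: 1; Yusuf–Jamal: 1; Yusuf–Tara: 1; Yusuf–Zane: 1; Rhea–Eva: 1; Rhea–Jamal: 1; Rhea–Tara: 1; Rhea–Zane: 1.
All other pairs contribute 0.
Summing the contributions gives betweenness(Halim) = 8.

8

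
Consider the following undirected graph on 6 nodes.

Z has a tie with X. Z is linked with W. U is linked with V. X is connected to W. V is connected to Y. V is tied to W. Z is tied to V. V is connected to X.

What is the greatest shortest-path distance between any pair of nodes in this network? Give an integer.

Eccentricity of each node (its greatest distance to any other): U:2, V:1, W:2, X:2, Y:2, Z:2.
The maximum eccentricity is 2, realized for instance by the pair X–U via X – V – U. So the diameter is 2.

2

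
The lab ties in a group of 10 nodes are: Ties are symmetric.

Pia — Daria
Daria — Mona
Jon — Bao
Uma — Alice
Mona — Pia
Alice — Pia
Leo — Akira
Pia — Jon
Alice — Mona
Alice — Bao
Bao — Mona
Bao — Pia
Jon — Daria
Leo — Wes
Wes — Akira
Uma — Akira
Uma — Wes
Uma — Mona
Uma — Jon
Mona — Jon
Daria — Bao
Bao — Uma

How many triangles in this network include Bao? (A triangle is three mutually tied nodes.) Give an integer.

Bao's neighbors: Alice, Daria, Jon, Mona, Pia, and Uma.
Neighbor pairs that are themselves tied: Bao–Alice–Mona; Bao–Alice–Pia; Bao–Alice–Uma; Bao–Daria–Jon; Bao–Daria–Mona; Bao–Daria–Pia; Bao–Jon–Mona; Bao–Jon–Pia; Bao–Jon–Uma; Bao–Mona–Pia; Bao–Mona–Uma. Each forms one triangle with Bao, for 11 in total.

11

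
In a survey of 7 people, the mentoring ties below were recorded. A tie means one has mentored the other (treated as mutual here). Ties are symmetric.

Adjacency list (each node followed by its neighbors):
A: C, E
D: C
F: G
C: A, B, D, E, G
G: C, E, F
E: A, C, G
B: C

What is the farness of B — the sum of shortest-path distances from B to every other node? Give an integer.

Distances from B: A:2, C:1, D:2, E:2, F:3, G:2.
Sum = 2 + 1 + 2 + 2 + 3 + 2 = 12.

12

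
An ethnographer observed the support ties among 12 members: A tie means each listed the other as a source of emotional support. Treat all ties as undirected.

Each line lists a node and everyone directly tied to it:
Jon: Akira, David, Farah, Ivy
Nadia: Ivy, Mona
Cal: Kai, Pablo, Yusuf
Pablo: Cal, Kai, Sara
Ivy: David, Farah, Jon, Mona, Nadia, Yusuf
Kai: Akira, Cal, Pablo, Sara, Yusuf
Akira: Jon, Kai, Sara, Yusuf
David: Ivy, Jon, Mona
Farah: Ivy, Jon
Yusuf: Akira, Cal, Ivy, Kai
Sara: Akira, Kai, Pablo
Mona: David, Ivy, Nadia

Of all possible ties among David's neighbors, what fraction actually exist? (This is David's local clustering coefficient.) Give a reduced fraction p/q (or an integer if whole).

David's neighbors: Ivy, Jon, and Mona (k = 3).
Possible neighbor pairs: C(3,2) = 3. Edges among them: Ivy–Jon, Ivy–Mona → e = 2.
Clustering(David) = 2/3.

2/3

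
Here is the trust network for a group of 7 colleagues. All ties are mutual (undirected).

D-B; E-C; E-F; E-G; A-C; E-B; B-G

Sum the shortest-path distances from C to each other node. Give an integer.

11

Distances from C: A:1, B:2, D:3, E:1, F:2, G:2.
Sum = 1 + 2 + 3 + 1 + 2 + 2 = 11.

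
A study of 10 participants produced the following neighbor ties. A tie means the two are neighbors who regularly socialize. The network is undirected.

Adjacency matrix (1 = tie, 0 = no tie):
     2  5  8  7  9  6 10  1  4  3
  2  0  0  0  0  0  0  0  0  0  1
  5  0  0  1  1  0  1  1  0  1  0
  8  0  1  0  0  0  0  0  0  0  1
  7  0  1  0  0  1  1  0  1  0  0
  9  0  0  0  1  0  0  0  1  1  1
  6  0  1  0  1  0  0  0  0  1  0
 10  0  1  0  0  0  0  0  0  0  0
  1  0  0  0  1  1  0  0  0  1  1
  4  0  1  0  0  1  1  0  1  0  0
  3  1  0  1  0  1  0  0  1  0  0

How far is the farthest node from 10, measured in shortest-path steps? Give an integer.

Distances from 10: 1:3, 2:4, 3:3, 4:2, 5:1, 6:2, 7:2, 8:2, 9:3.
The largest is 4 (to 2), so the eccentricity of 10 is 4.

4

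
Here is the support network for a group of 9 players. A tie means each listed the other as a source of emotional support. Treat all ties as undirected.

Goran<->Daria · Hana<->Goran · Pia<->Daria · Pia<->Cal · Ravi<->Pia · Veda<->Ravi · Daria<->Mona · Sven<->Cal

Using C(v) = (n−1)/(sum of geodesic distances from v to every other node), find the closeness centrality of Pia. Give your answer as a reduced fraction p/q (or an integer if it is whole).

Distances from Pia: Cal:1, Daria:1, Goran:2, Hana:3, Mona:2, Ravi:1, Sven:2, Veda:2. Sum = 14.
n = 9, so closeness = 8/14 = 4/7.

4/7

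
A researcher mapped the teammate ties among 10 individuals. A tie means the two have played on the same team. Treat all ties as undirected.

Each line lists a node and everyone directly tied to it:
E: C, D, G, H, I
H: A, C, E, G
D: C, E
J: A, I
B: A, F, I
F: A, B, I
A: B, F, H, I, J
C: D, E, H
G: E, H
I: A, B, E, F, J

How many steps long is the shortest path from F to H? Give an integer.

One shortest route is F – A – H, which uses 2 edges, and F and H are not directly tied, so nothing shorter exists. So d(F,H) = 2.

2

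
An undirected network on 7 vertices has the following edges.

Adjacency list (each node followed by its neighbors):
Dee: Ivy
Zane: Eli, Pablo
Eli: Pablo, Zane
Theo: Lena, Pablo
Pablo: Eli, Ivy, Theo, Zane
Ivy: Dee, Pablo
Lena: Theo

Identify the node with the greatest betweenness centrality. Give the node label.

Pablo

Unnormalized betweenness of each node: Dee:0, Eli:0, Ivy:5, Lena:0, Pablo:12, Theo:5, Zane:0.
Pablo has the largest value, 12, making it the main broker — the node through which the most shortest paths run.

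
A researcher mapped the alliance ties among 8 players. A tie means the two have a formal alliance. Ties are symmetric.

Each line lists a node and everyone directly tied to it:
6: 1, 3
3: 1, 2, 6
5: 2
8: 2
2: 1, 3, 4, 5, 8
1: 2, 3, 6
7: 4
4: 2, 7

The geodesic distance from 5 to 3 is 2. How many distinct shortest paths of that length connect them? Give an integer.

The shortest distance is 2, and the only length-2 path is 5–2–3. So there is exactly 1 shortest path.

1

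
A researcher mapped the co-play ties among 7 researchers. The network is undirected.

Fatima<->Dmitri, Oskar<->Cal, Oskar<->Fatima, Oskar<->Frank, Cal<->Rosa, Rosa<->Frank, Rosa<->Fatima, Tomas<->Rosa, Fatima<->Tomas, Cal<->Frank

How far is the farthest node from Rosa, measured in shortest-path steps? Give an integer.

Distances from Rosa: Cal:1, Dmitri:2, Fatima:1, Frank:1, Oskar:2, Tomas:1.
The largest is 2 (to Oskar and Dmitri), so the eccentricity of Rosa is 2.

2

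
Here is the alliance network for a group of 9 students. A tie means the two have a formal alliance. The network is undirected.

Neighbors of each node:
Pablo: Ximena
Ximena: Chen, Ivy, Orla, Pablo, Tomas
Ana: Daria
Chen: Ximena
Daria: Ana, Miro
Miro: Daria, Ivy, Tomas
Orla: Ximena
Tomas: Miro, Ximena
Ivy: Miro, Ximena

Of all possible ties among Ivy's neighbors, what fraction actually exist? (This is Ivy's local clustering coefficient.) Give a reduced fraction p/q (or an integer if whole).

Ivy's neighbors: Miro and Ximena (k = 2).
Possible neighbor pairs: C(2,2) = 1. Edges among them: none → e = 0.
Clustering(Ivy) = 0/1.

0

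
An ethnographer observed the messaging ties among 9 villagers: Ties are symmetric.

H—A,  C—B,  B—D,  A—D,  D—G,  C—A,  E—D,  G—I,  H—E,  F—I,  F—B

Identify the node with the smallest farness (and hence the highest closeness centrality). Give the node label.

D

Farness (sum of distances to all others) for each node — A:15, B:14, C:17, D:12, E:17, F:18, G:16, H:20, I:19.
The smallest farness is 12, for D, so D has the highest closeness.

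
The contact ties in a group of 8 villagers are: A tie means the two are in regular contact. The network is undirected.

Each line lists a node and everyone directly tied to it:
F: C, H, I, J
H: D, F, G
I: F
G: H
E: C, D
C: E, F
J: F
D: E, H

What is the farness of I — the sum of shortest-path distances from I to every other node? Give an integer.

Distances from I: C:2, D:3, E:3, F:1, G:3, H:2, J:2.
Sum = 2 + 3 + 3 + 1 + 3 + 2 + 2 = 16.

16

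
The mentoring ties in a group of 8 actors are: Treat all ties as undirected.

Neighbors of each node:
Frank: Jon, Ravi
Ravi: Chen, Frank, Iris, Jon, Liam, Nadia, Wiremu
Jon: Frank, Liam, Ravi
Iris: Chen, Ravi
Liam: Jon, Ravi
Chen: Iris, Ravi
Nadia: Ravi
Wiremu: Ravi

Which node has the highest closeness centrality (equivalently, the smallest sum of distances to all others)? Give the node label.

Farness (sum of distances to all others) for each node — Chen:12, Frank:12, Iris:12, Jon:11, Liam:12, Nadia:13, Ravi:7, Wiremu:13.
The smallest farness is 7, for Ravi, so Ravi has the highest closeness.

Ravi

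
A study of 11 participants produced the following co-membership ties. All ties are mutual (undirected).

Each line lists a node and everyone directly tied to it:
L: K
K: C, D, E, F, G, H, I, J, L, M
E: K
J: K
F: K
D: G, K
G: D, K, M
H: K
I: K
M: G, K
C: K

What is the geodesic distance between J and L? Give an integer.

One shortest route is J – K – L, which uses 2 edges, and J and L are not directly tied, so nothing shorter exists. So d(J,L) = 2.

2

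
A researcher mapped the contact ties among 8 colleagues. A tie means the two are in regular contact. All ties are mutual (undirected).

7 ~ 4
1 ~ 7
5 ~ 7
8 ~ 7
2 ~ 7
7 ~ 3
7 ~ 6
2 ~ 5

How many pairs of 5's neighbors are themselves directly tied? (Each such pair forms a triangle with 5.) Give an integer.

5's neighbors: 2 and 7.
Neighbor pairs that are themselves tied: 5–2–7. Each forms one triangle with 5, for 1 in total.

1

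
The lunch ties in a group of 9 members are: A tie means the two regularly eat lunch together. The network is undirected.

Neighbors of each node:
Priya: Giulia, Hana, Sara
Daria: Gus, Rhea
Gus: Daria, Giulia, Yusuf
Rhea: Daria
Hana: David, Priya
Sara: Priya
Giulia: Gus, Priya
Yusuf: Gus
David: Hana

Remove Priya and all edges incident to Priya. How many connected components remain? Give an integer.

3

Without Priya, the remaining ties split the others into: {Daria, Giulia, Gus, Rhea, Yusuf}; {David, Hana}; {Sara}.
That's 3 separate components.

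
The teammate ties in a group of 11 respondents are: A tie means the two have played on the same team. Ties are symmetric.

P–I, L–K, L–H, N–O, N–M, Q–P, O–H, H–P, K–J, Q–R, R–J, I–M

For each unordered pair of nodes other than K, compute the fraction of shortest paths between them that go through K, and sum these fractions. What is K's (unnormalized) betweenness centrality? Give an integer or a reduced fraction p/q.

Pairs whose geodesics pass through K — O–J: 1; N–J: 1; R–L: 1; J–L: 1; J–H: 1.
All other pairs contribute 0.
Summing the contributions gives betweenness(K) = 5.

5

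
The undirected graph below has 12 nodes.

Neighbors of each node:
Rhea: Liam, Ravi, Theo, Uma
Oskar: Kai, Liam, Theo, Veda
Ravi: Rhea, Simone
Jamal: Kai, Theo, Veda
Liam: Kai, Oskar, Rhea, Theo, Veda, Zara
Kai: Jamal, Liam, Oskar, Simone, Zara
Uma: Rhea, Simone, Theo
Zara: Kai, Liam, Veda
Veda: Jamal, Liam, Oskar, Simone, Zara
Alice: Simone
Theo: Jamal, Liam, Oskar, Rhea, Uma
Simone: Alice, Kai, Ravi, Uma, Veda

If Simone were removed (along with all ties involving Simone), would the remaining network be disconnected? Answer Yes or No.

Removing Simone leaves {Jamal, Kai, Liam, Oskar, Ravi, Rhea, Theo, Uma, Veda, and Zara} with no path to {Alice}, so the network splits into 2 components. Simone is a cut vertex.

Yes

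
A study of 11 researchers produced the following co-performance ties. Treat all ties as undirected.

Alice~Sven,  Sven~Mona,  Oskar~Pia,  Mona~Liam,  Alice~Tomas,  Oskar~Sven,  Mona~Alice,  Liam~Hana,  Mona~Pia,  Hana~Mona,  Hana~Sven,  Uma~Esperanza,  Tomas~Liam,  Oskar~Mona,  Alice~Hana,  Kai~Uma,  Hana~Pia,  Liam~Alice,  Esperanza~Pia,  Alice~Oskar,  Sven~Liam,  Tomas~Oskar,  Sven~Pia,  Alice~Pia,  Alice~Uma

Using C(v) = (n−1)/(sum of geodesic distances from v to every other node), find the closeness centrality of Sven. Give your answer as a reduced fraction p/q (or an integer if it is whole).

2/3

Distances from Sven: Alice:1, Esperanza:2, Hana:1, Kai:3, Liam:1, Mona:1, Oskar:1, Pia:1, Tomas:2, Uma:2. Sum = 15.
n = 11, so closeness = 10/15 = 2/3.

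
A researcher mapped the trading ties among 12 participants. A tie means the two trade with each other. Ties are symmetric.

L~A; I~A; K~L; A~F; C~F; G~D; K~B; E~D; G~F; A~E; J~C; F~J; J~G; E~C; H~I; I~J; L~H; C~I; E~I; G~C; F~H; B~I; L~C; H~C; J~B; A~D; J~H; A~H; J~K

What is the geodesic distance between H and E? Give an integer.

2

One shortest route is H – I – E, which uses 2 edges, and H and E are not directly tied, so nothing shorter exists. So d(H,E) = 2.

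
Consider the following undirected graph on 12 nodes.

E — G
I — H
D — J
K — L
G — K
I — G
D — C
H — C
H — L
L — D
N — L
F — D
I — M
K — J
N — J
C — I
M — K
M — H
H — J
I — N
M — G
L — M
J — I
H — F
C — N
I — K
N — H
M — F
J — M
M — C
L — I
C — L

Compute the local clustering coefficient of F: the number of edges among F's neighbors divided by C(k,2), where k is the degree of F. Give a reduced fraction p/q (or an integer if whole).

F's neighbors: D, H, and M (k = 3).
Possible neighbor pairs: C(3,2) = 3. Edges among them: H–M → e = 1.
Clustering(F) = 1/3.

1/3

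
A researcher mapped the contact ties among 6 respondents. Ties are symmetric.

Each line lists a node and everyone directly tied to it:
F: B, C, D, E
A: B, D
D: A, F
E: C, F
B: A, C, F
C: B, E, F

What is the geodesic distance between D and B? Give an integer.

2

One shortest route is D – A – B, which uses 2 edges, and D and B are not directly tied, so nothing shorter exists. So d(D,B) = 2.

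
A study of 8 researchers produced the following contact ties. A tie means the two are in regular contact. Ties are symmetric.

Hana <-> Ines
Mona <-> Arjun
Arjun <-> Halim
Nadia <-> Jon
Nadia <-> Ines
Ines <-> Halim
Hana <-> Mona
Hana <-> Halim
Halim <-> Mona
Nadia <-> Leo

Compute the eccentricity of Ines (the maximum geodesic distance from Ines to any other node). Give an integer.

2

Distances from Ines: Arjun:2, Halim:1, Hana:1, Jon:2, Leo:2, Mona:2, Nadia:1.
The largest is 2 (to Leo, Jon, Arjun, and Mona), so the eccentricity of Ines is 2.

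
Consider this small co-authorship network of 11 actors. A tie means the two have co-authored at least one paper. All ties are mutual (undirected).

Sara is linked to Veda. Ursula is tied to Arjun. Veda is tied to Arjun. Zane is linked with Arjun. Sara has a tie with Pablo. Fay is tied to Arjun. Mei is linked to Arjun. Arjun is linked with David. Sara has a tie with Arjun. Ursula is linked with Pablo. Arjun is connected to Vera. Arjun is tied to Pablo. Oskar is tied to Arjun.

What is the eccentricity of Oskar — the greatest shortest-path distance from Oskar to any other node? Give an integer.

Distances from Oskar: Arjun:1, David:2, Fay:2, Mei:2, Pablo:2, Sara:2, Ursula:2, Veda:2, Vera:2, Zane:2.
The largest is 2 (to Ursula, Sara, Veda, Mei, David, Pablo, Zane, Fay, and Vera), so the eccentricity of Oskar is 2.

2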